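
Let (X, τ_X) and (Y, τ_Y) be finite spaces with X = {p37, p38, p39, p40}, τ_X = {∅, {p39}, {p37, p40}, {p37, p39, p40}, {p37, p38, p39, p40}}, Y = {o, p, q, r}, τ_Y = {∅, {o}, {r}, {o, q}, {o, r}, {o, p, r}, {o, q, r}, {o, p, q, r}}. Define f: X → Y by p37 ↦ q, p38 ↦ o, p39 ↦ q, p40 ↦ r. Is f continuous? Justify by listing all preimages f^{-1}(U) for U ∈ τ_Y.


f is NOT continuous.

Compute f^{-1}(U) for each U ∈ τ_Y:
  U = ∅: f^{-1}(U) = ∅ ∈ τ_X ✓.
  U = {o}: f^{-1}(U) = {p38} ∉ τ_X ✗.
  U = {r}: f^{-1}(U) = {p40} ∉ τ_X ✗.
  U = {o, q}: f^{-1}(U) = {p37, p38, p39} ∉ τ_X ✗.
  U = {o, r}: f^{-1}(U) = {p38, p40} ∉ τ_X ✗.
  U = {o, p, r}: f^{-1}(U) = {p38, p40} ∉ τ_X ✗.
  U = {o, q, r}: f^{-1}(U) = {p37, p38, p39, p40} ∈ τ_X ✓.
  U = {o, p, q, r}: f^{-1}(U) = {p37, p38, p39, p40} ∈ τ_X ✓.
Found U = {o} with f^{-1}(U) = {p38} not in τ_X. Therefore f is NOT continuous.


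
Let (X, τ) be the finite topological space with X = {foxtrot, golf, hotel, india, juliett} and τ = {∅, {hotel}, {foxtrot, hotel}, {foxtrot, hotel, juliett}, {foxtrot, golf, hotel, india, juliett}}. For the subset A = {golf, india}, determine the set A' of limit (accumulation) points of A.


A' = {golf, india}

For each x ∈ X, list the open sets U ∈ τ with x ∈ U, then check whether U ∩ (A ∖ {x}) ≠ ∅ for every such U.
  x = foxtrot: open {foxtrot, hotel} ∋ x has {foxtrot, hotel} ∩ (A ∖ {foxtrot}) = ∅, so x is NOT a limit point.
  x = golf: opens ∋ x are {foxtrot, golf, hotel, india, juliett}; each meets A ∖ {golf}, so x IS a limit point.
  x = hotel: open {hotel} ∋ x has {hotel} ∩ (A ∖ {hotel}) = ∅, so x is NOT a limit point.
  x = india: opens ∋ x are {foxtrot, golf, hotel, india, juliett}; each meets A ∖ {india}, so x IS a limit point.
  x = juliett: open {foxtrot, hotel, juliett} ∋ x has {foxtrot, hotel, juliett} ∩ (A ∖ {juliett}) = ∅, so x is NOT a limit point.
Collecting: A' = {golf, india}.


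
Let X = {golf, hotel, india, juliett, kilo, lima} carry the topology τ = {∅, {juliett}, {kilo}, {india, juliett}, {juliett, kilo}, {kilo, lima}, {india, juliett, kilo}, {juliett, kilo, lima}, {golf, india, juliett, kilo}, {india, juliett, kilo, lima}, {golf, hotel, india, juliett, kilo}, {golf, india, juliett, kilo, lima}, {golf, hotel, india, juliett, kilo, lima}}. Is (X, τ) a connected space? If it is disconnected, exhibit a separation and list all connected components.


(X, τ) is connected.

Find clopen sets (U ∈ τ with X ∖ U ∈ τ):
  U = ∅, X ∖ U = {golf, hotel, india, juliett, kilo, lima} — both open, so U is clopen.
  U = {golf, hotel, india, juliett, kilo, lima}, X ∖ U = ∅ — both open, so U is clopen.
Only trivial clopens (∅ and X) exist, so (X, τ) is connected.
Compute connected components by grouping points that agree on all clopens:
  component: {golf, hotel, india, juliett, kilo, lima}


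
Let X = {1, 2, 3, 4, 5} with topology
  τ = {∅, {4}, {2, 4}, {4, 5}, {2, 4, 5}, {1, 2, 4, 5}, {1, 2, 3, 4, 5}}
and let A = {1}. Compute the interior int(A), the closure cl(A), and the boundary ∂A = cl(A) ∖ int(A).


int(A) = ∅, cl(A) = {1, 3}, ∂A = {1, 3}.

Closed sets in (X, τ) are complements of opens:
  closed(X, τ) = {∅, {3}, {1, 3}, {1, 2, 3}, {1, 3, 5}, {1, 2, 3, 5}, {1, 2, 3, 4, 5}}.
int(A) = ⋃ {U ∈ τ : U ⊆ A}. Opens contained in A: ∅.
Taking the union of these: int(A) = ∅.
cl(A) = ⋂ {C closed : A ⊆ C}. Closed sets containing A: {1, 3}, {1, 2, 3}, {1, 3, 5}, {1, 2, 3, 5}, {1, 2, 3, 4, 5}.
Intersecting these: cl(A) = {1, 3}.
∂A = cl(A) ∖ int(A) = {1, 3} ∖ ∅ = {1, 3}.


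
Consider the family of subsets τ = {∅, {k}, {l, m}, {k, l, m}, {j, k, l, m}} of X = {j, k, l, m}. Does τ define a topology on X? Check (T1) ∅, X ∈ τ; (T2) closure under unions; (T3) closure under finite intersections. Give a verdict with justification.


τ IS a topology on X.

Axiom (T1): ∅ ∈ τ? Yes; X ∈ τ? Yes.
Axiom (T2/T3): check pairwise unions and intersections of members of τ.
All pairwise intersections and unions checked — each lies in τ. Therefore τ satisfies (T1), (T2), (T3): it IS a topology on X.


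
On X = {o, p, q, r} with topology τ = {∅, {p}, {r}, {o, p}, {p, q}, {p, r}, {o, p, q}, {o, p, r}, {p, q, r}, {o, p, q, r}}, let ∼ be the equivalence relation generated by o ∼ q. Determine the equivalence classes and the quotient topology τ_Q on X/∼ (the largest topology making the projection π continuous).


X/∼ = {[o=q], [p], [r]}; |τ_Q| = 6.

Equivalence classes: [o=q], [p], [r].
Quotient map π: X → X/∼ sends o ↦ [o=q], p ↦ [p], q ↦ [o=q], r ↦ [r].
For each subset V ⊆ X/∼, compute π^{-1}(V) ⊆ X and check whether π^{-1}(V) ∈ τ. V is open in τ_Q iff π^{-1}(V) ∈ τ.
  V = {}: π^{-1}(V) = ∅ ∈ τ ✓.
  V = {[o=q]}: π^{-1}(V) = {o, q} ∉ τ ✗.
  V = {[p]}: π^{-1}(V) = {p} ∈ τ ✓.
  V = {[o=q], [p]}: π^{-1}(V) = {o, p, q} ∈ τ ✓.
  V = {[r]}: π^{-1}(V) = {r} ∈ τ ✓.
  V = {[o=q], [r]}: π^{-1}(V) = {o, q, r} ∉ τ ✗.
  V = {[p], [r]}: π^{-1}(V) = {p, r} ∈ τ ✓.
  V = {[o=q], [p], [r]}: π^{-1}(V) = {o, p, q, r} ∈ τ ✓.
Open sets in the quotient: τ_Q = {{}, {[p]}, {[o=q], [p]}, {[r]}, {[p], [r]}, {[o=q], [p], [r]}} (6 elements).


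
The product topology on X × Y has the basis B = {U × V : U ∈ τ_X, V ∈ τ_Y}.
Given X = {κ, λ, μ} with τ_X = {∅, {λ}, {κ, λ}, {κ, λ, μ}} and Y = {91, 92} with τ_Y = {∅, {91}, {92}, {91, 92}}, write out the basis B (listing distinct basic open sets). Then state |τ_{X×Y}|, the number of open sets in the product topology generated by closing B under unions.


Basis B = {∅ × ∅, {λ} × {91}, {λ} × {92}, {κ, λ} × {91}, {κ, λ} × {92}, {λ} × {91, 92}, {κ, λ, μ} × {91}, {κ, λ, μ} × {92}, {κ, λ} × {91, 92}, {κ, λ, μ} × {91, 92}}; |τ_{X×Y}| = 16.

Enumerate products U × V with U ∈ τ_X, V ∈ τ_Y (deduplicated):
  ∅ × ∅ = {} (∅)
  {λ} × {91} = {(λ,91)}
  {λ} × {92} = {(λ,92)}
  {κ, λ} × {91} = {(κ,91), (λ,91)}
  {κ, λ} × {92} = {(κ,92), (λ,92)}
  {λ} × {91, 92} = {(λ,91), (λ,92)}
  {κ, λ, μ} × {91} = {(κ,91), (λ,91), (μ,91)}
  {κ, λ, μ} × {92} = {(κ,92), (λ,92), (μ,92)}
  {κ, λ} × {91, 92} = {(κ,91), (κ,92), (λ,91), (λ,92)}
  {κ, λ, μ} × {91, 92} = {(κ,91), (κ,92), (λ,91), (λ,92), (μ,91), (μ,92)}
These 10 distinct sets form the basis B.
Close under arbitrary unions to get τ_{X×Y}; counting gives |τ_{X×Y}| = 16.


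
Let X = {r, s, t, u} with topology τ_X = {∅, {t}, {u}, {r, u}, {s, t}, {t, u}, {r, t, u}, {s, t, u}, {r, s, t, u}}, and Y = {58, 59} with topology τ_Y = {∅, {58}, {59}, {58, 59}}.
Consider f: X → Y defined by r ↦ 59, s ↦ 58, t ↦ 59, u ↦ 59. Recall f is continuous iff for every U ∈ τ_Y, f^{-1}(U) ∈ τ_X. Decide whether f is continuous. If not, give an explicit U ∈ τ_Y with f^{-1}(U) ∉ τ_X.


f is NOT continuous.

Compute f^{-1}(U) for each U ∈ τ_Y:
  U = ∅: f^{-1}(U) = ∅ ∈ τ_X ✓.
  U = {58}: f^{-1}(U) = {s} ∉ τ_X ✗.
  U = {59}: f^{-1}(U) = {r, t, u} ∈ τ_X ✓.
  U = {58, 59}: f^{-1}(U) = {r, s, t, u} ∈ τ_X ✓.
Found U = {58} with f^{-1}(U) = {s} not in τ_X. Therefore f is NOT continuous.


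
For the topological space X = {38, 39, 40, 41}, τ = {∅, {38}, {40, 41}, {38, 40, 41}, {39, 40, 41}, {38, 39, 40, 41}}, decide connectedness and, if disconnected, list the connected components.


(X, τ) is disconnected; components = [{38}, {39, 40, 41}].

Find clopen sets (U ∈ τ with X ∖ U ∈ τ):
  U = ∅, X ∖ U = {38, 39, 40, 41} — both open, so U is clopen.
  U = {38}, X ∖ U = {39, 40, 41} — both open, so U is clopen.
  U = {39, 40, 41}, X ∖ U = {38} — both open, so U is clopen.
  U = {38, 39, 40, 41}, X ∖ U = ∅ — both open, so U is clopen.
Nontrivial clopen(s) exist: e.g. {39, 40, 41}. So (X, τ) is disconnected.
Compute connected components by grouping points that agree on all clopens:
  component: {38}
  component: {39, 40, 41}


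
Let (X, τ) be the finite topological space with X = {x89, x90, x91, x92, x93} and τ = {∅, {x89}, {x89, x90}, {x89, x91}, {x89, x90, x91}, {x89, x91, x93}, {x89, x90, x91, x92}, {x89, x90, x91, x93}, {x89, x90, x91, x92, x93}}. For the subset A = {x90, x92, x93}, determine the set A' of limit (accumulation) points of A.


A' = {x92}

For each x ∈ X, list the open sets U ∈ τ with x ∈ U, then check whether U ∩ (A ∖ {x}) ≠ ∅ for every such U.
  x = x89: open {x89} ∋ x has {x89} ∩ (A ∖ {x89}) = ∅, so x is NOT a limit point.
  x = x90: open {x89, x90} ∋ x has {x89, x90} ∩ (A ∖ {x90}) = ∅, so x is NOT a limit point.
  x = x91: open {x89, x91} ∋ x has {x89, x91} ∩ (A ∖ {x91}) = ∅, so x is NOT a limit point.
  x = x92: opens ∋ x are {x89, x90, x91, x92}, {x89, x90, x91, x92, x93}; each meets A ∖ {x92}, so x IS a limit point.
  x = x93: open {x89, x91, x93} ∋ x has {x89, x91, x93} ∩ (A ∖ {x93}) = ∅, so x is NOT a limit point.
Collecting: A' = {x92}.


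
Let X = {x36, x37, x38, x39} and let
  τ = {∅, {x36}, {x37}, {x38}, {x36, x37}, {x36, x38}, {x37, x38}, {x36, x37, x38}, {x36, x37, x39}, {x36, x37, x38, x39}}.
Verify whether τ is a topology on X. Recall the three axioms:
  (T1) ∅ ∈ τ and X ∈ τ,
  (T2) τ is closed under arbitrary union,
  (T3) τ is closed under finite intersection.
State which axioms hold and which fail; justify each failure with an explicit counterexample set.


τ IS a topology on X.

Axiom (T1): ∅ ∈ τ? Yes; X ∈ τ? Yes.
Axiom (T2/T3): check pairwise unions and intersections of members of τ.
All pairwise intersections and unions checked — each lies in τ. Therefore τ satisfies (T1), (T2), (T3): it IS a topology on X.


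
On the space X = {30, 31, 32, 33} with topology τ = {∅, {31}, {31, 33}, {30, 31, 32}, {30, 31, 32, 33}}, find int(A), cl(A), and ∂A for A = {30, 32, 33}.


int(A) = ∅, cl(A) = {30, 32, 33}, ∂A = {30, 32, 33}.

Closed sets in (X, τ) are complements of opens:
  closed(X, τ) = {∅, {33}, {30, 32}, {30, 32, 33}, {30, 31, 32, 33}}.
int(A) = ⋃ {U ∈ τ : U ⊆ A}. Opens contained in A: ∅.
Taking the union of these: int(A) = ∅.
cl(A) = ⋂ {C closed : A ⊆ C}. Closed sets containing A: {30, 32, 33}, {30, 31, 32, 33}.
Intersecting these: cl(A) = {30, 32, 33}.
∂A = cl(A) ∖ int(A) = {30, 32, 33} ∖ ∅ = {30, 32, 33}.


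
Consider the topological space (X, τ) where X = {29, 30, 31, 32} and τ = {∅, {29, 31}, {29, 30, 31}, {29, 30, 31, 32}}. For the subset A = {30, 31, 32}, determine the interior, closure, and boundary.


int(A) = ∅, cl(A) = {29, 30, 31, 32}, ∂A = {29, 30, 31, 32}.

Closed sets in (X, τ) are complements of opens:
  closed(X, τ) = {∅, {32}, {30, 32}, {29, 30, 31, 32}}.
int(A) = ⋃ {U ∈ τ : U ⊆ A}. Opens contained in A: ∅.
Taking the union of these: int(A) = ∅.
cl(A) = ⋂ {C closed : A ⊆ C}. Closed sets containing A: {29, 30, 31, 32}.
Intersecting these: cl(A) = {29, 30, 31, 32}.
∂A = cl(A) ∖ int(A) = {29, 30, 31, 32} ∖ ∅ = {29, 30, 31, 32}.


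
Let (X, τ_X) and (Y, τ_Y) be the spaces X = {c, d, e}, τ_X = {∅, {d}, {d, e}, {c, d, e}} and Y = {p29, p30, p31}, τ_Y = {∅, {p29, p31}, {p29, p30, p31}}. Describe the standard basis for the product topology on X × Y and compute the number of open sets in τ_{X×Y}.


Basis B = {∅ × ∅, {d} × {p29, p31}, {d} × {p29, p30, p31}, {d, e} × {p29, p31}, {c, d, e} × {p29, p31}, {d, e} × {p29, p30, p31}, {c, d, e} × {p29, p30, p31}}; |τ_{X×Y}| = 10.

Enumerate products U × V with U ∈ τ_X, V ∈ τ_Y (deduplicated):
  ∅ × ∅ = {} (∅)
  {d} × {p29, p31} = {(d,p29), (d,p31)}
  {d} × {p29, p30, p31} = {(d,p29), (d,p30), (d,p31)}
  {d, e} × {p29, p31} = {(d,p29), (d,p31), (e,p29), (e,p31)}
  {c, d, e} × {p29, p31} = {(c,p29), (c,p31), (d,p29), (d,p31), (e,p29), (e,p31)}
  {d, e} × {p29, p30, p31} = {(d,p29), (d,p30), (d,p31), (e,p29), (e,p30), (e,p31)}
  {c, d, e} × {p29, p30, p31} = {(c,p29), (c,p30), (c,p31), (d,p29), (d,p30), (d,p31), (e,p29), (e,p30), (e,p31)}
These 7 distinct sets form the basis B.
Close under arbitrary unions to get τ_{X×Y}; counting gives |τ_{X×Y}| = 10.


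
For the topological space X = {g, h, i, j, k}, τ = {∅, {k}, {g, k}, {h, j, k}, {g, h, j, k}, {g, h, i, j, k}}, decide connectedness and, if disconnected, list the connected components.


(X, τ) is connected.

Find clopen sets (U ∈ τ with X ∖ U ∈ τ):
  U = ∅, X ∖ U = {g, h, i, j, k} — both open, so U is clopen.
  U = {g, h, i, j, k}, X ∖ U = ∅ — both open, so U is clopen.
Only trivial clopens (∅ and X) exist, so (X, τ) is connected.
Compute connected components by grouping points that agree on all clopens:
  component: {g, h, i, j, k}


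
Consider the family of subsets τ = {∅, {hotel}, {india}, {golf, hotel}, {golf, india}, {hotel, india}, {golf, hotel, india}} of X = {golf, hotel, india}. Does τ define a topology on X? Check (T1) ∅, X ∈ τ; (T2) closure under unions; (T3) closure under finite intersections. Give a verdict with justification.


τ is NOT a topology on X.

Axiom (T1): ∅ ∈ τ? Yes; X ∈ τ? Yes.
Axiom (T2/T3): check pairwise unions and intersections of members of τ.
Counterexample for (T3): {golf, hotel} ∩ {golf, india} = {golf} ∉ τ. Therefore τ is NOT a topology.


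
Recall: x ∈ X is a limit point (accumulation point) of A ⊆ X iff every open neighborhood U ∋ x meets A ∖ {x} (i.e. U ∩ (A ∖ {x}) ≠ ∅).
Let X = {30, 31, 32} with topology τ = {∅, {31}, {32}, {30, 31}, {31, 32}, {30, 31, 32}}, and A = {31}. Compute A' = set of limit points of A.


A' = {30}

For each x ∈ X, list the open sets U ∈ τ with x ∈ U, then check whether U ∩ (A ∖ {x}) ≠ ∅ for every such U.
  x = 30: opens ∋ x are {30, 31}, {30, 31, 32}; each meets A ∖ {30}, so x IS a limit point.
  x = 31: open {31} ∋ x has {31} ∩ (A ∖ {31}) = ∅, so x is NOT a limit point.
  x = 32: open {32} ∋ x has {32} ∩ (A ∖ {32}) = ∅, so x is NOT a limit point.
Collecting: A' = {30}.


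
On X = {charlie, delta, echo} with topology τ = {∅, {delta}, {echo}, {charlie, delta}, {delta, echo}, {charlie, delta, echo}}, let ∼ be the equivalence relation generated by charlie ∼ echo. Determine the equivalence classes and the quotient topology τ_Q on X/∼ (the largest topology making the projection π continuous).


X/∼ = {[charlie=echo], [delta]}; |τ_Q| = 3.

Equivalence classes: [charlie=echo], [delta].
Quotient map π: X → X/∼ sends charlie ↦ [charlie=echo], delta ↦ [delta], echo ↦ [charlie=echo].
For each subset V ⊆ X/∼, compute π^{-1}(V) ⊆ X and check whether π^{-1}(V) ∈ τ. V is open in τ_Q iff π^{-1}(V) ∈ τ.
  V = {}: π^{-1}(V) = ∅ ∈ τ ✓.
  V = {[charlie=echo]}: π^{-1}(V) = {charlie, echo} ∉ τ ✗.
  V = {[delta]}: π^{-1}(V) = {delta} ∈ τ ✓.
  V = {[charlie=echo], [delta]}: π^{-1}(V) = {charlie, delta, echo} ∈ τ ✓.
Open sets in the quotient: τ_Q = {{}, {[delta]}, {[charlie=echo], [delta]}} (3 elements).


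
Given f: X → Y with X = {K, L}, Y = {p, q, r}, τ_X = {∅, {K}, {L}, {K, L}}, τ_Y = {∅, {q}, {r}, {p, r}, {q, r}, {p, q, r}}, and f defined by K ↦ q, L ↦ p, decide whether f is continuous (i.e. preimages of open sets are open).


f IS continuous.

Compute f^{-1}(U) for each U ∈ τ_Y:
  U = ∅: f^{-1}(U) = ∅ ∈ τ_X ✓.
  U = {q}: f^{-1}(U) = {K} ∈ τ_X ✓.
  U = {r}: f^{-1}(U) = ∅ ∈ τ_X ✓.
  U = {p, r}: f^{-1}(U) = {L} ∈ τ_X ✓.
  U = {q, r}: f^{-1}(U) = {K} ∈ τ_X ✓.
  U = {p, q, r}: f^{-1}(U) = {K, L} ∈ τ_X ✓.
Every preimage lies in τ_X, so f IS continuous.


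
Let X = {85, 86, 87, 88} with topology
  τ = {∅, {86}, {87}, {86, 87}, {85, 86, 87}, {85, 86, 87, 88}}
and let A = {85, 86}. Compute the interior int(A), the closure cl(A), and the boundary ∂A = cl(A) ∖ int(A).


int(A) = {86}, cl(A) = {85, 86, 88}, ∂A = {85, 88}.

Closed sets in (X, τ) are complements of opens:
  closed(X, τ) = {∅, {88}, {85, 88}, {85, 86, 88}, {85, 87, 88}, {85, 86, 87, 88}}.
int(A) = ⋃ {U ∈ τ : U ⊆ A}. Opens contained in A: ∅, {86}.
Taking the union of these: int(A) = {86}.
cl(A) = ⋂ {C closed : A ⊆ C}. Closed sets containing A: {85, 86, 88}, {85, 86, 87, 88}.
Intersecting these: cl(A) = {85, 86, 88}.
∂A = cl(A) ∖ int(A) = {85, 86, 88} ∖ {86} = {85, 88}.


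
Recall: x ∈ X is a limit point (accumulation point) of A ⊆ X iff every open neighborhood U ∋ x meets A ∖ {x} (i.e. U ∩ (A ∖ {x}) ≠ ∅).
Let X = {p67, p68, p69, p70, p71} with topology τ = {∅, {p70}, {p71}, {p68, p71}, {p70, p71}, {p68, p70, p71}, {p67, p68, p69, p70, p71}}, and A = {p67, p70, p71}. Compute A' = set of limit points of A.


A' = {p67, p68, p69}

For each x ∈ X, list the open sets U ∈ τ with x ∈ U, then check whether U ∩ (A ∖ {x}) ≠ ∅ for every such U.
  x = p67: opens ∋ x are {p67, p68, p69, p70, p71}; each meets A ∖ {p67}, so x IS a limit point.
  x = p68: opens ∋ x are {p68, p71}, {p68, p70, p71}, {p67, p68, p69, p70, p71}; each meets A ∖ {p68}, so x IS a limit point.
  x = p69: opens ∋ x are {p67, p68, p69, p70, p71}; each meets A ∖ {p69}, so x IS a limit point.
  x = p70: open {p70} ∋ x has {p70} ∩ (A ∖ {p70}) = ∅, so x is NOT a limit point.
  x = p71: open {p71} ∋ x has {p71} ∩ (A ∖ {p71}) = ∅, so x is NOT a limit point.
Collecting: A' = {p67, p68, p69}.


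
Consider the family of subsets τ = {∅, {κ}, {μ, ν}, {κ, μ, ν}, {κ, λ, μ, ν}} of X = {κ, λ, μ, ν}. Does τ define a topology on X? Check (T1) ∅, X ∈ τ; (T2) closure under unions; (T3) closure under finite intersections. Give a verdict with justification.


τ IS a topology on X.

Axiom (T1): ∅ ∈ τ? Yes; X ∈ τ? Yes.
Axiom (T2/T3): check pairwise unions and intersections of members of τ.
All pairwise intersections and unions checked — each lies in τ. Therefore τ satisfies (T1), (T2), (T3): it IS a topology on X.


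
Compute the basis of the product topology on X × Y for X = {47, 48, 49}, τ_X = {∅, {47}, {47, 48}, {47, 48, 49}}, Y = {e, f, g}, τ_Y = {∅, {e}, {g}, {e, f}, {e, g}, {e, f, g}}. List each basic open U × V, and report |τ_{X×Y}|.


Basis B = {∅ × ∅, {47} × {e}, {47} × {g}, {47} × {e, f}, {47} × {e, g}, {47, 48} × {e}, {47, 48} × {g}, {47} × {e, f, g}, {47, 48, 49} × {e}, {47, 48, 49} × {g}, {47, 48} × {e, f}, {47, 48} × {e, g}, {47, 48} × {e, f, g}, {47, 48, 49} × {e, f}, {47, 48, 49} × {e, g}, {47, 48, 49} × {e, f, g}}; |τ_{X×Y}| = 40.

Enumerate products U × V with U ∈ τ_X, V ∈ τ_Y (deduplicated):
  ∅ × ∅ = {} (∅)
  {47} × {e} = {(47,e)}
  {47} × {g} = {(47,g)}
  {47} × {e, f} = {(47,e), (47,f)}
  {47} × {e, g} = {(47,e), (47,g)}
  {47, 48} × {e} = {(47,e), (48,e)}
  {47, 48} × {g} = {(47,g), (48,g)}
  {47} × {e, f, g} = {(47,e), (47,f), (47,g)}
  {47, 48, 49} × {e} = {(47,e), (48,e), (49,e)}
  {47, 48, 49} × {g} = {(47,g), (48,g), (49,g)}
  {47, 48} × {e, f} = {(47,e), (47,f), (48,e), (48,f)}
  {47, 48} × {e, g} = {(47,e), (47,g), (48,e), (48,g)}
  {47, 48} × {e, f, g} = {(47,e), (47,f), (47,g), (48,e), (48,f), (48,g)}
  {47, 48, 49} × {e, f} = {(47,e), (47,f), (48,e), (48,f), (49,e), (49,f)}
  {47, 48, 49} × {e, g} = {(47,e), (47,g), (48,e), (48,g), (49,e), (49,g)}
  {47, 48, 49} × {e, f, g} = {(47,e), (47,f), (47,g), (48,e), (48,f), (48,g), (49,e), (49,f), (49,g)}
These 16 distinct sets form the basis B.
Close under arbitrary unions to get τ_{X×Y}; counting gives |τ_{X×Y}| = 40.


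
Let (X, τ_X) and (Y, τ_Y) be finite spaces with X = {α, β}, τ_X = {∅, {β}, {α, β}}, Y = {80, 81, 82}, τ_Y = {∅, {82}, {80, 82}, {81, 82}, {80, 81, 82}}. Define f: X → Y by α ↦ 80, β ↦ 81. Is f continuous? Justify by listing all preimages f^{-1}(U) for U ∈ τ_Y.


f is NOT continuous.

Compute f^{-1}(U) for each U ∈ τ_Y:
  U = ∅: f^{-1}(U) = ∅ ∈ τ_X ✓.
  U = {82}: f^{-1}(U) = ∅ ∈ τ_X ✓.
  U = {80, 82}: f^{-1}(U) = {α} ∉ τ_X ✗.
  U = {81, 82}: f^{-1}(U) = {β} ∈ τ_X ✓.
  U = {80, 81, 82}: f^{-1}(U) = {α, β} ∈ τ_X ✓.
Found U = {80, 82} with f^{-1}(U) = {α} not in τ_X. Therefore f is NOT continuous.


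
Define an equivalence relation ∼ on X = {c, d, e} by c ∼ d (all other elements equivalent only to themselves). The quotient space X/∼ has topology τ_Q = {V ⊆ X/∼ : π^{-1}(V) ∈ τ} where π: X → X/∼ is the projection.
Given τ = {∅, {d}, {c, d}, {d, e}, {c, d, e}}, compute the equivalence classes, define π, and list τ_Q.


X/∼ = {[c=d], [e]}; |τ_Q| = 3.

Equivalence classes: [c=d], [e].
Quotient map π: X → X/∼ sends c ↦ [c=d], d ↦ [c=d], e ↦ [e].
For each subset V ⊆ X/∼, compute π^{-1}(V) ⊆ X and check whether π^{-1}(V) ∈ τ. V is open in τ_Q iff π^{-1}(V) ∈ τ.
  V = {}: π^{-1}(V) = ∅ ∈ τ ✓.
  V = {[c=d]}: π^{-1}(V) = {c, d} ∈ τ ✓.
  V = {[e]}: π^{-1}(V) = {e} ∉ τ ✗.
  V = {[c=d], [e]}: π^{-1}(V) = {c, d, e} ∈ τ ✓.
Open sets in the quotient: τ_Q = {{}, {[c=d]}, {[c=d], [e]}} (3 elements).


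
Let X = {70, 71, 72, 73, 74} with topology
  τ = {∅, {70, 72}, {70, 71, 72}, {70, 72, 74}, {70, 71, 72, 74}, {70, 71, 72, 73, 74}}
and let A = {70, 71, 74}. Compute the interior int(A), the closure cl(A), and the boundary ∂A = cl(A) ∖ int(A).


int(A) = ∅, cl(A) = {70, 71, 72, 73, 74}, ∂A = {70, 71, 72, 73, 74}.

Closed sets in (X, τ) are complements of opens:
  closed(X, τ) = {∅, {73}, {71, 73}, {73, 74}, {71, 73, 74}, {70, 71, 72, 73, 74}}.
int(A) = ⋃ {U ∈ τ : U ⊆ A}. Opens contained in A: ∅.
Taking the union of these: int(A) = ∅.
cl(A) = ⋂ {C closed : A ⊆ C}. Closed sets containing A: {70, 71, 72, 73, 74}.
Intersecting these: cl(A) = {70, 71, 72, 73, 74}.
∂A = cl(A) ∖ int(A) = {70, 71, 72, 73, 74} ∖ ∅ = {70, 71, 72, 73, 74}.


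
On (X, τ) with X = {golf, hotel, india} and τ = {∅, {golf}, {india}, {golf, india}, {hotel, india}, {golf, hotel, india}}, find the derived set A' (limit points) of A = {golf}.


A' = ∅

For each x ∈ X, list the open sets U ∈ τ with x ∈ U, then check whether U ∩ (A ∖ {x}) ≠ ∅ for every such U.
  x = golf: open {golf} ∋ x has {golf} ∩ (A ∖ {golf}) = ∅, so x is NOT a limit point.
  x = hotel: open {hotel, india} ∋ x has {hotel, india} ∩ (A ∖ {hotel}) = ∅, so x is NOT a limit point.
  x = india: open {india} ∋ x has {india} ∩ (A ∖ {india}) = ∅, so x is NOT a limit point.
Collecting: A' = ∅.


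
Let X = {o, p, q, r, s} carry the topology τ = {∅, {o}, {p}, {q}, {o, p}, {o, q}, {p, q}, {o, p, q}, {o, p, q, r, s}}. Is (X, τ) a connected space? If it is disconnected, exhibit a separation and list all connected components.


(X, τ) is connected.

Find clopen sets (U ∈ τ with X ∖ U ∈ τ):
  U = ∅, X ∖ U = {o, p, q, r, s} — both open, so U is clopen.
  U = {o, p, q, r, s}, X ∖ U = ∅ — both open, so U is clopen.
Only trivial clopens (∅ and X) exist, so (X, τ) is connected.
Compute connected components by grouping points that agree on all clopens:
  component: {o, p, q, r, s}


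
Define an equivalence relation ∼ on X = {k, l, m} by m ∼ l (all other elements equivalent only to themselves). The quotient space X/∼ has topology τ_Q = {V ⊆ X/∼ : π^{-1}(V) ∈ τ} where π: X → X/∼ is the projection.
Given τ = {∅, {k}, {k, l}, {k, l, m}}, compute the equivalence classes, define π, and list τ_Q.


X/∼ = {[k], [l=m]}; |τ_Q| = 3.

Equivalence classes: [k], [l=m].
Quotient map π: X → X/∼ sends k ↦ [k], l ↦ [l=m], m ↦ [l=m].
For each subset V ⊆ X/∼, compute π^{-1}(V) ⊆ X and check whether π^{-1}(V) ∈ τ. V is open in τ_Q iff π^{-1}(V) ∈ τ.
  V = {}: π^{-1}(V) = ∅ ∈ τ ✓.
  V = {[k]}: π^{-1}(V) = {k} ∈ τ ✓.
  V = {[l=m]}: π^{-1}(V) = {l, m} ∉ τ ✗.
  V = {[k], [l=m]}: π^{-1}(V) = {k, l, m} ∈ τ ✓.
Open sets in the quotient: τ_Q = {{}, {[k]}, {[k], [l=m]}} (3 elements).


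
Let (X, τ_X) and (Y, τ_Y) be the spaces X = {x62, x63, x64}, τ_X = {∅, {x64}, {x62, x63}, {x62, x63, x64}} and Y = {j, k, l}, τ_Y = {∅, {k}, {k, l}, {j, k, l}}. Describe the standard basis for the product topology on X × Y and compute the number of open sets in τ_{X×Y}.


Basis B = {∅ × ∅, {x64} × {k}, {x62, x63} × {k}, {x64} × {k, l}, {x62, x63, x64} × {k}, {x64} × {j, k, l}, {x62, x63} × {k, l}, {x62, x63} × {j, k, l}, {x62, x63, x64} × {k, l}, {x62, x63, x64} × {j, k, l}}; |τ_{X×Y}| = 16.

Enumerate products U × V with U ∈ τ_X, V ∈ τ_Y (deduplicated):
  ∅ × ∅ = {} (∅)
  {x64} × {k} = {(x64,k)}
  {x62, x63} × {k} = {(x62,k), (x63,k)}
  {x64} × {k, l} = {(x64,k), (x64,l)}
  {x62, x63, x64} × {k} = {(x62,k), (x63,k), (x64,k)}
  {x64} × {j, k, l} = {(x64,j), (x64,k), (x64,l)}
  {x62, x63} × {k, l} = {(x62,k), (x62,l), (x63,k), (x63,l)}
  {x62, x63} × {j, k, l} = {(x62,j), (x62,k), (x62,l), (x63,j), (x63,k), (x63,l)}
  {x62, x63, x64} × {k, l} = {(x62,k), (x62,l), (x63,k), (x63,l), (x64,k), (x64,l)}
  {x62, x63, x64} × {j, k, l} = {(x62,j), (x62,k), (x62,l), (x63,j), (x63,k), (x63,l), (x64,j), (x64,k), (x64,l)}
These 10 distinct sets form the basis B.
Close under arbitrary unions to get τ_{X×Y}; counting gives |τ_{X×Y}| = 16.


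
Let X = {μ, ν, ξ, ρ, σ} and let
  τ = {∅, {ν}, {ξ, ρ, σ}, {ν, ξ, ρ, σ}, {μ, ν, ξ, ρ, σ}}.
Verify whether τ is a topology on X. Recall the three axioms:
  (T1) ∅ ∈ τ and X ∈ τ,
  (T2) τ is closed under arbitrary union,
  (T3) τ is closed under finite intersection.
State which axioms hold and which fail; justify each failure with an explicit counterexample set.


τ IS a topology on X.

Axiom (T1): ∅ ∈ τ? Yes; X ∈ τ? Yes.
Axiom (T2/T3): check pairwise unions and intersections of members of τ.
All pairwise intersections and unions checked — each lies in τ. Therefore τ satisfies (T1), (T2), (T3): it IS a topology on X.


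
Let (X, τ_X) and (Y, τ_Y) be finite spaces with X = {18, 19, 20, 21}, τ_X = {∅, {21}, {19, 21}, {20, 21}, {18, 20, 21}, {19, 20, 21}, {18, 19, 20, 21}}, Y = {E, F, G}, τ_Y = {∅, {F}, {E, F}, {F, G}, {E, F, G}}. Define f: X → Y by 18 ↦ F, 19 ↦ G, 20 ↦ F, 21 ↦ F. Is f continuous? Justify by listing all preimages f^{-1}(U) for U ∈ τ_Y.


f IS continuous.

Compute f^{-1}(U) for each U ∈ τ_Y:
  U = ∅: f^{-1}(U) = ∅ ∈ τ_X ✓.
  U = {F}: f^{-1}(U) = {18, 20, 21} ∈ τ_X ✓.
  U = {E, F}: f^{-1}(U) = {18, 20, 21} ∈ τ_X ✓.
  U = {F, G}: f^{-1}(U) = {18, 19, 20, 21} ∈ τ_X ✓.
  U = {E, F, G}: f^{-1}(U) = {18, 19, 20, 21} ∈ τ_X ✓.
Every preimage lies in τ_X, so f IS continuous.


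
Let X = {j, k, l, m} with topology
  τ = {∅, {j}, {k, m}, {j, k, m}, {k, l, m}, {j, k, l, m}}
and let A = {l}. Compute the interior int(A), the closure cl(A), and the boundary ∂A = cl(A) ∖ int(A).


int(A) = ∅, cl(A) = {l}, ∂A = {l}.

Closed sets in (X, τ) are complements of opens:
  closed(X, τ) = {∅, {j}, {l}, {j, l}, {k, l, m}, {j, k, l, m}}.
int(A) = ⋃ {U ∈ τ : U ⊆ A}. Opens contained in A: ∅.
Taking the union of these: int(A) = ∅.
cl(A) = ⋂ {C closed : A ⊆ C}. Closed sets containing A: {l}, {j, l}, {k, l, m}, {j, k, l, m}.
Intersecting these: cl(A) = {l}.
∂A = cl(A) ∖ int(A) = {l} ∖ ∅ = {l}.


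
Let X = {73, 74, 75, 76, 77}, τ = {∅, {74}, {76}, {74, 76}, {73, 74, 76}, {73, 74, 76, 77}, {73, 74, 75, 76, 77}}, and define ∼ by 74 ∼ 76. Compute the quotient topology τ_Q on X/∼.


X/∼ = {[73], [74=76], [75], [77]}; |τ_Q| = 5.

Equivalence classes: [73], [74=76], [75], [77].
Quotient map π: X → X/∼ sends 73 ↦ [73], 74 ↦ [74=76], 75 ↦ [75], 76 ↦ [74=76], 77 ↦ [77].
For each subset V ⊆ X/∼, compute π^{-1}(V) ⊆ X and check whether π^{-1}(V) ∈ τ. V is open in τ_Q iff π^{-1}(V) ∈ τ.
  V = {}: π^{-1}(V) = ∅ ∈ τ ✓.
  V = {[73]}: π^{-1}(V) = {73} ∉ τ ✗.
  V = {[74=76]}: π^{-1}(V) = {74, 76} ∈ τ ✓.
  V = {[73], [74=76]}: π^{-1}(V) = {73, 74, 76} ∈ τ ✓.
  V = {[75]}: π^{-1}(V) = {75} ∉ τ ✗.
  V = {[73], [75]}: π^{-1}(V) = {73, 75} ∉ τ ✗.
  V = {[74=76], [75]}: π^{-1}(V) = {74, 75, 76} ∉ τ ✗.
  V = {[73], [74=76], [75]}: π^{-1}(V) = {73, 74, 75, 76} ∉ τ ✗.
  V = {[77]}: π^{-1}(V) = {77} ∉ τ ✗.
  V = {[73], [77]}: π^{-1}(V) = {73, 77} ∉ τ ✗.
  V = {[74=76], [77]}: π^{-1}(V) = {74, 76, 77} ∉ τ ✗.
  V = {[73], [74=76], [77]}: π^{-1}(V) = {73, 74, 76, 77} ∈ τ ✓.
  V = {[75], [77]}: π^{-1}(V) = {75, 77} ∉ τ ✗.
  V = {[73], [75], [77]}: π^{-1}(V) = {73, 75, 77} ∉ τ ✗.
  V = {[74=76], [75], [77]}: π^{-1}(V) = {74, 75, 76, 77} ∉ τ ✗.
  V = {[73], [74=76], [75], [77]}: π^{-1}(V) = {73, 74, 75, 76, 77} ∈ τ ✓.
Open sets in the quotient: τ_Q = {{}, {[74=76]}, {[73], [74=76]}, {[73], [74=76], [77]}, {[73], [74=76], [75], [77]}} (5 elements).


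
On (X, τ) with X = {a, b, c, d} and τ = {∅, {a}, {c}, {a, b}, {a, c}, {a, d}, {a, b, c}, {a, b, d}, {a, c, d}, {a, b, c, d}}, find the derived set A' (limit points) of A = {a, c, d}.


A' = {b, d}

For each x ∈ X, list the open sets U ∈ τ with x ∈ U, then check whether U ∩ (A ∖ {x}) ≠ ∅ for every such U.
  x = a: open {a} ∋ x has {a} ∩ (A ∖ {a}) = ∅, so x is NOT a limit point.
  x = b: opens ∋ x are {a, b}, {a, b, c}, {a, b, d}, {a, b, c, d}; each meets A ∖ {b}, so x IS a limit point.
  x = c: open {c} ∋ x has {c} ∩ (A ∖ {c}) = ∅, so x is NOT a limit point.
  x = d: opens ∋ x are {a, d}, {a, b, d}, {a, c, d}, {a, b, c, d}; each meets A ∖ {d}, so x IS a limit point.
Collecting: A' = {b, d}.


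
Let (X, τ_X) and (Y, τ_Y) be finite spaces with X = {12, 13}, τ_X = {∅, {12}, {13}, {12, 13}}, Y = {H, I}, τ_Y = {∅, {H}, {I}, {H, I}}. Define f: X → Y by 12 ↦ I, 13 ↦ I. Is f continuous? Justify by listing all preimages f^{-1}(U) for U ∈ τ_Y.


f IS continuous.

Compute f^{-1}(U) for each U ∈ τ_Y:
  U = ∅: f^{-1}(U) = ∅ ∈ τ_X ✓.
  U = {H}: f^{-1}(U) = ∅ ∈ τ_X ✓.
  U = {I}: f^{-1}(U) = {12, 13} ∈ τ_X ✓.
  U = {H, I}: f^{-1}(U) = {12, 13} ∈ τ_X ✓.
Every preimage lies in τ_X, so f IS continuous.


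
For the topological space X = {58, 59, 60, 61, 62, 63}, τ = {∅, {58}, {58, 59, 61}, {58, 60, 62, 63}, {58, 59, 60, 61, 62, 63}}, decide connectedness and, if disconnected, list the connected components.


(X, τ) is connected.

Find clopen sets (U ∈ τ with X ∖ U ∈ τ):
  U = ∅, X ∖ U = {58, 59, 60, 61, 62, 63} — both open, so U is clopen.
  U = {58, 59, 60, 61, 62, 63}, X ∖ U = ∅ — both open, so U is clopen.
Only trivial clopens (∅ and X) exist, so (X, τ) is connected.
Compute connected components by grouping points that agree on all clopens:
  component: {58, 59, 60, 61, 62, 63}


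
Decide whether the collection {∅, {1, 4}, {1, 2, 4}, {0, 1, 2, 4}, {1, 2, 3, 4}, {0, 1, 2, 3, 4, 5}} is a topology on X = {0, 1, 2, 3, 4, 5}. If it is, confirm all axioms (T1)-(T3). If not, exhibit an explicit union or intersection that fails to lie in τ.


τ is NOT a topology on X.

Axiom (T1): ∅ ∈ τ? Yes; X ∈ τ? Yes.
Axiom (T2/T3): check pairwise unions and intersections of members of τ.
Counterexample for (T2): {0, 1, 2, 4} ∪ {1, 2, 3, 4} = {0, 1, 2, 3, 4} ∉ τ. Therefore τ is NOT a topology.


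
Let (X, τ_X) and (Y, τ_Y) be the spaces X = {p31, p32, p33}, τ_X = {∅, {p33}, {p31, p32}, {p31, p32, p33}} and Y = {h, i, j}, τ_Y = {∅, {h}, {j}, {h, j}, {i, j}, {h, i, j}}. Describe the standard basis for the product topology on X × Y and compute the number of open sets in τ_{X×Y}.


Basis B = {∅ × ∅, {p33} × {h}, {p33} × {j}, {p31, p32} × {h}, {p31, p32} × {j}, {p33} × {h, j}, {p33} × {i, j}, {p31, p32, p33} × {h}, {p31, p32, p33} × {j}, {p33} × {h, i, j}, {p31, p32} × {h, j}, {p31, p32} × {i, j}, {p31, p32} × {h, i, j}, {p31, p32, p33} × {h, j}, {p31, p32, p33} × {i, j}, {p31, p32, p33} × {h, i, j}}; |τ_{X×Y}| = 36.

Enumerate products U × V with U ∈ τ_X, V ∈ τ_Y (deduplicated):
  ∅ × ∅ = {} (∅)
  {p33} × {h} = {(p33,h)}
  {p33} × {j} = {(p33,j)}
  {p31, p32} × {h} = {(p31,h), (p32,h)}
  {p31, p32} × {j} = {(p31,j), (p32,j)}
  {p33} × {h, j} = {(p33,h), (p33,j)}
  {p33} × {i, j} = {(p33,i), (p33,j)}
  {p31, p32, p33} × {h} = {(p31,h), (p32,h), (p33,h)}
  {p31, p32, p33} × {j} = {(p31,j), (p32,j), (p33,j)}
  {p33} × {h, i, j} = {(p33,h), (p33,i), (p33,j)}
  {p31, p32} × {h, j} = {(p31,h), (p31,j), (p32,h), (p32,j)}
  {p31, p32} × {i, j} = {(p31,i), (p31,j), (p32,i), (p32,j)}
  {p31, p32} × {h, i, j} = {(p31,h), (p31,i), (p31,j), (p32,h), (p32,i), (p32,j)}
  {p31, p32, p33} × {h, j} = {(p31,h), (p31,j), (p32,h), (p32,j), (p33,h), (p33,j)}
  {p31, p32, p33} × {i, j} = {(p31,i), (p31,j), (p32,i), (p32,j), (p33,i), (p33,j)}
  {p31, p32, p33} × {h, i, j} = {(p31,h), (p31,i), (p31,j), (p32,h), (p32,i), (p32,j), (p33,h), (p33,i), (p33,j)}
These 16 distinct sets form the basis B.
Close under arbitrary unions to get τ_{X×Y}; counting gives |τ_{X×Y}| = 36.


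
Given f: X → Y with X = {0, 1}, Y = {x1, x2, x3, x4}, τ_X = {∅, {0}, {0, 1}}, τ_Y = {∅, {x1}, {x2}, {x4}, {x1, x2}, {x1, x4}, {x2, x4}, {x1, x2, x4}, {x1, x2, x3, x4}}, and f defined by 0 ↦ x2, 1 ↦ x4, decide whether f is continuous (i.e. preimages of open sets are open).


f is NOT continuous.

Compute f^{-1}(U) for each U ∈ τ_Y:
  U = ∅: f^{-1}(U) = ∅ ∈ τ_X ✓.
  U = {x1}: f^{-1}(U) = ∅ ∈ τ_X ✓.
  U = {x2}: f^{-1}(U) = {0} ∈ τ_X ✓.
  U = {x4}: f^{-1}(U) = {1} ∉ τ_X ✗.
  U = {x1, x2}: f^{-1}(U) = {0} ∈ τ_X ✓.
  U = {x1, x4}: f^{-1}(U) = {1} ∉ τ_X ✗.
  U = {x2, x4}: f^{-1}(U) = {0, 1} ∈ τ_X ✓.
  U = {x1, x2, x4}: f^{-1}(U) = {0, 1} ∈ τ_X ✓.
  U = {x1, x2, x3, x4}: f^{-1}(U) = {0, 1} ∈ τ_X ✓.
Found U = {x4} with f^{-1}(U) = {1} not in τ_X. Therefore f is NOT continuous.


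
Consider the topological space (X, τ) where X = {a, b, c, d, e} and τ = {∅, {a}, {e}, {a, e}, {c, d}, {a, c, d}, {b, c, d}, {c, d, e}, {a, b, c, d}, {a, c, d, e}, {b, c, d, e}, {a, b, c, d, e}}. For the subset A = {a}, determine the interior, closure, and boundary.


int(A) = {a}, cl(A) = {a}, ∂A = ∅.

Closed sets in (X, τ) are complements of opens:
  closed(X, τ) = {∅, {a}, {b}, {e}, {a, b}, {a, e}, {b, e}, {a, b, e}, {b, c, d}, {a, b, c, d}, {b, c, d, e}, {a, b, c, d, e}}.
int(A) = ⋃ {U ∈ τ : U ⊆ A}. Opens contained in A: ∅, {a}.
Taking the union of these: int(A) = {a}.
cl(A) = ⋂ {C closed : A ⊆ C}. Closed sets containing A: {a}, {a, b}, {a, e}, {a, b, e}, {a, b, c, d}, {a, b, c, d, e}.
Intersecting these: cl(A) = {a}.
∂A = cl(A) ∖ int(A) = {a} ∖ {a} = ∅.


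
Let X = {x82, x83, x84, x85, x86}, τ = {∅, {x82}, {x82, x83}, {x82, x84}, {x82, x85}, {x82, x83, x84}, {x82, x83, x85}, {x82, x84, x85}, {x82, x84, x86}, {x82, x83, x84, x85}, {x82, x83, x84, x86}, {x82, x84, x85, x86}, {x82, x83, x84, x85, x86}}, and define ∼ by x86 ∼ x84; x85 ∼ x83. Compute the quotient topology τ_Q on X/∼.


X/∼ = {[x82], [x83=x85], [x84=x86]}; |τ_Q| = 5.

Equivalence classes: [x82], [x83=x85], [x84=x86].
Quotient map π: X → X/∼ sends x82 ↦ [x82], x83 ↦ [x83=x85], x84 ↦ [x84=x86], x85 ↦ [x83=x85], x86 ↦ [x84=x86].
For each subset V ⊆ X/∼, compute π^{-1}(V) ⊆ X and check whether π^{-1}(V) ∈ τ. V is open in τ_Q iff π^{-1}(V) ∈ τ.
  V = {}: π^{-1}(V) = ∅ ∈ τ ✓.
  V = {[x82]}: π^{-1}(V) = {x82} ∈ τ ✓.
  V = {[x83=x85]}: π^{-1}(V) = {x83, x85} ∉ τ ✗.
  V = {[x82], [x83=x85]}: π^{-1}(V) = {x82, x83, x85} ∈ τ ✓.
  V = {[x84=x86]}: π^{-1}(V) = {x84, x86} ∉ τ ✗.
  V = {[x82], [x84=x86]}: π^{-1}(V) = {x82, x84, x86} ∈ τ ✓.
  V = {[x83=x85], [x84=x86]}: π^{-1}(V) = {x83, x84, x85, x86} ∉ τ ✗.
  V = {[x82], [x83=x85], [x84=x86]}: π^{-1}(V) = {x82, x83, x84, x85, x86} ∈ τ ✓.
Open sets in the quotient: τ_Q = {{}, {[x82]}, {[x82], [x83=x85]}, {[x82], [x84=x86]}, {[x82], [x83=x85], [x84=x86]}} (5 elements).


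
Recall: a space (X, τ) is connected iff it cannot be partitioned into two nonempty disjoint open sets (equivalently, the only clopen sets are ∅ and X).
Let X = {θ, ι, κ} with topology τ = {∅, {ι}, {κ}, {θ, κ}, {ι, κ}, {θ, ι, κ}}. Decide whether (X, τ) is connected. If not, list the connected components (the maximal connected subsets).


(X, τ) is disconnected; components = [{ι}, {θ, κ}].

Find clopen sets (U ∈ τ with X ∖ U ∈ τ):
  U = ∅, X ∖ U = {θ, ι, κ} — both open, so U is clopen.
  U = {ι}, X ∖ U = {θ, κ} — both open, so U is clopen.
  U = {θ, κ}, X ∖ U = {ι} — both open, so U is clopen.
  U = {θ, ι, κ}, X ∖ U = ∅ — both open, so U is clopen.
Nontrivial clopen(s) exist: e.g. {θ, κ}. So (X, τ) is disconnected.
Compute connected components by grouping points that agree on all clopens:
  component: {ι}
  component: {θ, κ}


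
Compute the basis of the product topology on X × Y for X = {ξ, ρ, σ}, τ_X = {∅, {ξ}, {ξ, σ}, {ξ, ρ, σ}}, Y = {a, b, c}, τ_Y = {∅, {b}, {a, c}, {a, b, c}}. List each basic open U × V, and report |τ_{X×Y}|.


Basis B = {∅ × ∅, {ξ} × {b}, {ξ} × {a, c}, {ξ, σ} × {b}, {ξ} × {a, b, c}, {ξ, ρ, σ} × {b}, {ξ, σ} × {a, c}, {ξ, σ} × {a, b, c}, {ξ, ρ, σ} × {a, c}, {ξ, ρ, σ} × {a, b, c}}; |τ_{X×Y}| = 16.

Enumerate products U × V with U ∈ τ_X, V ∈ τ_Y (deduplicated):
  ∅ × ∅ = {} (∅)
  {ξ} × {b} = {(ξ,b)}
  {ξ} × {a, c} = {(ξ,a), (ξ,c)}
  {ξ, σ} × {b} = {(ξ,b), (σ,b)}
  {ξ} × {a, b, c} = {(ξ,a), (ξ,b), (ξ,c)}
  {ξ, ρ, σ} × {b} = {(ξ,b), (ρ,b), (σ,b)}
  {ξ, σ} × {a, c} = {(ξ,a), (ξ,c), (σ,a), (σ,c)}
  {ξ, σ} × {a, b, c} = {(ξ,a), (ξ,b), (ξ,c), (σ,a), (σ,b), (σ,c)}
  {ξ, ρ, σ} × {a, c} = {(ξ,a), (ξ,c), (ρ,a), (ρ,c), (σ,a), (σ,c)}
  {ξ, ρ, σ} × {a, b, c} = {(ξ,a), (ξ,b), (ξ,c), (ρ,a), (ρ,b), (ρ,c), (σ,a), (σ,b), (σ,c)}
These 10 distinct sets form the basis B.
Close under arbitrary unions to get τ_{X×Y}; counting gives |τ_{X×Y}| = 16.


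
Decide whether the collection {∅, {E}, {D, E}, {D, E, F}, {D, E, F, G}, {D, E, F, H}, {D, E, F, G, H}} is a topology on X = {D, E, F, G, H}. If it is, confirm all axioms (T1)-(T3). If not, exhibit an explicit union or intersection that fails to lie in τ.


τ IS a topology on X.

Axiom (T1): ∅ ∈ τ? Yes; X ∈ τ? Yes.
Axiom (T2/T3): check pairwise unions and intersections of members of τ.
All pairwise intersections and unions checked — each lies in τ. Therefore τ satisfies (T1), (T2), (T3): it IS a topology on X.


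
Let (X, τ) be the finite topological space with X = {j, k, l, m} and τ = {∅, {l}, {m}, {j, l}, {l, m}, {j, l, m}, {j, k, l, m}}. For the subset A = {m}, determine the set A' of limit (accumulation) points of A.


A' = {k}

For each x ∈ X, list the open sets U ∈ τ with x ∈ U, then check whether U ∩ (A ∖ {x}) ≠ ∅ for every such U.
  x = j: open {j, l} ∋ x has {j, l} ∩ (A ∖ {j}) = ∅, so x is NOT a limit point.
  x = k: opens ∋ x are {j, k, l, m}; each meets A ∖ {k}, so x IS a limit point.
  x = l: open {l} ∋ x has {l} ∩ (A ∖ {l}) = ∅, so x is NOT a limit point.
  x = m: open {m} ∋ x has {m} ∩ (A ∖ {m}) = ∅, so x is NOT a limit point.
Collecting: A' = {k}.


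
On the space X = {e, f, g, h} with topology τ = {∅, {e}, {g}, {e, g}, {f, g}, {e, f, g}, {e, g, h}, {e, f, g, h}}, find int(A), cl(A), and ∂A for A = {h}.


int(A) = ∅, cl(A) = {h}, ∂A = {h}.

Closed sets in (X, τ) are complements of opens:
  closed(X, τ) = {∅, {f}, {h}, {e, h}, {f, h}, {e, f, h}, {f, g, h}, {e, f, g, h}}.
int(A) = ⋃ {U ∈ τ : U ⊆ A}. Opens contained in A: ∅.
Taking the union of these: int(A) = ∅.
cl(A) = ⋂ {C closed : A ⊆ C}. Closed sets containing A: {h}, {e, h}, {f, h}, {e, f, h}, {f, g, h}, {e, f, g, h}.
Intersecting these: cl(A) = {h}.
∂A = cl(A) ∖ int(A) = {h} ∖ ∅ = {h}.


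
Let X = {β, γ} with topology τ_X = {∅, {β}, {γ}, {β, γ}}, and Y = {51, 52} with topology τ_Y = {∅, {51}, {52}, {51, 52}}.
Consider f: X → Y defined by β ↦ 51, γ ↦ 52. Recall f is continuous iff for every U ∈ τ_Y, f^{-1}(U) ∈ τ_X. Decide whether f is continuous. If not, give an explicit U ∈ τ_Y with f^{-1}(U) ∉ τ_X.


f IS continuous.

Compute f^{-1}(U) for each U ∈ τ_Y:
  U = ∅: f^{-1}(U) = ∅ ∈ τ_X ✓.
  U = {51}: f^{-1}(U) = {β} ∈ τ_X ✓.
  U = {52}: f^{-1}(U) = {γ} ∈ τ_X ✓.
  U = {51, 52}: f^{-1}(U) = {β, γ} ∈ τ_X ✓.
Every preimage lies in τ_X, so f IS continuous.
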